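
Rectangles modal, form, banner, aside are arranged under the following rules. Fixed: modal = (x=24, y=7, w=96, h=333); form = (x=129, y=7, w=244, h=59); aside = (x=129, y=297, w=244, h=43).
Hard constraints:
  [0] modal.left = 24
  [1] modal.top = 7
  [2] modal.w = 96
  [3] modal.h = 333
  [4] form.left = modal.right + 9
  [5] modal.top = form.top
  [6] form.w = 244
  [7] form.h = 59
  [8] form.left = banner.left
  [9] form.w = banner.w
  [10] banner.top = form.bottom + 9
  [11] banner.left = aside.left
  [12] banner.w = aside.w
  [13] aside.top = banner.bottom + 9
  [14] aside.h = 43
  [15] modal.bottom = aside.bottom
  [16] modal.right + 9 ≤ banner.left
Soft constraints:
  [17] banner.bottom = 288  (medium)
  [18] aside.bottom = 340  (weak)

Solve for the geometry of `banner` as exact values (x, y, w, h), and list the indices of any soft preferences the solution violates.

1. banner.x = 129  [form.left = banner.left]
2. banner.w = 244  [form.w = banner.w]
3. banner.y = 75  [banner.top = form.bottom + 9]
4. banner.h = 213  [aside.top = banner.bottom + 9]

banner = (x=129, y=75, w=244, h=213)
violated soft preferences: none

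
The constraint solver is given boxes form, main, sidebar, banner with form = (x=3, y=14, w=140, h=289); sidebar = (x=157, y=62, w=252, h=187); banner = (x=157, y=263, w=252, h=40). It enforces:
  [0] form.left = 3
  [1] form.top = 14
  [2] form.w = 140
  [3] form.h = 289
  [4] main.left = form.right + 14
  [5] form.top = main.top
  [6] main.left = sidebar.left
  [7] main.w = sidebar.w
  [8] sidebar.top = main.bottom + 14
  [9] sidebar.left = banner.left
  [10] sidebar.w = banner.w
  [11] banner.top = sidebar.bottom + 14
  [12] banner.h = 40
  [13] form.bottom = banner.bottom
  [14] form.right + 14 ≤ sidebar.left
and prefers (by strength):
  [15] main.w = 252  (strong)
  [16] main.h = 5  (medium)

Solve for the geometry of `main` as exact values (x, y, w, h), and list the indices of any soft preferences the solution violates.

main = (x=157, y=14, w=252, h=34)
violated soft preferences: 16

1. main.x = 157  [main.left = form.right + 14]
2. main.y = 14  [form.top = main.top]
3. main.w = 252  [main.w = sidebar.w]
4. main.h = 34  [sidebar.top = main.bottom + 14]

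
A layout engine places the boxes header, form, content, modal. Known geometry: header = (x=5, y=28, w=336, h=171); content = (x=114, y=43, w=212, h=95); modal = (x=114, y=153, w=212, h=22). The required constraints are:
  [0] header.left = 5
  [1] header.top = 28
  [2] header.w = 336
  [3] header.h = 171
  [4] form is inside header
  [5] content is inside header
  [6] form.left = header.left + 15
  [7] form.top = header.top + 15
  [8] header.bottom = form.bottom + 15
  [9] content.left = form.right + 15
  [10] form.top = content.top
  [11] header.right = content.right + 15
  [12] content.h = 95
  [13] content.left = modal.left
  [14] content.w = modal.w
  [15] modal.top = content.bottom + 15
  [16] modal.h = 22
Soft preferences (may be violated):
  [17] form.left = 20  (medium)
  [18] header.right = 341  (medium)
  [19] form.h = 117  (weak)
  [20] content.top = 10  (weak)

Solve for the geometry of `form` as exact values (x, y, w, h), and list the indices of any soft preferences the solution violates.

form = (x=20, y=43, w=79, h=141)
violated soft preferences: 19, 20

1. form.x = 20  [form.left = header.left + 15]
2. form.y = 43  [form.top = header.top + 15]
3. form.h = 141  [header.bottom = form.bottom + 15]
4. form.w = 79  [content.left = form.right + 15]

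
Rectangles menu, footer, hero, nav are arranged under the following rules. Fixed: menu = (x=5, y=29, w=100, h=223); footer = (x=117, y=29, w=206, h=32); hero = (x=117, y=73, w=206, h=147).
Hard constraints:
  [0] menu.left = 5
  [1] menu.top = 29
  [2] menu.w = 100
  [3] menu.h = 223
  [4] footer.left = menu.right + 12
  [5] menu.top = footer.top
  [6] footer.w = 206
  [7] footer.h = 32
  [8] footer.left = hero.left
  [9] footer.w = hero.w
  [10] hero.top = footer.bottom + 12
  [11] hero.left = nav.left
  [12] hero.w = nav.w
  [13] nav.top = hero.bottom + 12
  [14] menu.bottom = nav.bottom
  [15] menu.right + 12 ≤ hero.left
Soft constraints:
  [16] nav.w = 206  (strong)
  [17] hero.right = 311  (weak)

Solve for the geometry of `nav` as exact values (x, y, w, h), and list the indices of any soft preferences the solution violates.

nav = (x=117, y=232, w=206, h=20)
violated soft preferences: 17

1. nav.x = 117  [hero.left = nav.left]
2. nav.w = 206  [hero.w = nav.w]
3. nav.y = 232  [nav.top = hero.bottom + 12]
4. nav.h = 20  [menu.bottom = nav.bottom]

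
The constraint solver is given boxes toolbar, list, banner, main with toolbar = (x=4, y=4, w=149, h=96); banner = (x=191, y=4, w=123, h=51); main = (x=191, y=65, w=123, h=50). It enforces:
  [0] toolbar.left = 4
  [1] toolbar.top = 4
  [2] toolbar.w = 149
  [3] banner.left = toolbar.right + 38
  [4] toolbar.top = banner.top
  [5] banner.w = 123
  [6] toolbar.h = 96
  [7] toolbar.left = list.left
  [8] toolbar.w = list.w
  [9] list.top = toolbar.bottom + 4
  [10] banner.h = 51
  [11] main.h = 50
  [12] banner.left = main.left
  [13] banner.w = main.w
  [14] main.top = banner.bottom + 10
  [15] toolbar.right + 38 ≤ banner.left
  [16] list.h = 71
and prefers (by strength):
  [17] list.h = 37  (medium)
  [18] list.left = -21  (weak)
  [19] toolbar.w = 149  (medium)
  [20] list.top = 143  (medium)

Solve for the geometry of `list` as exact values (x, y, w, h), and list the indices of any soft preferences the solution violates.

1. list.x = 4  [toolbar.left = list.left]
2. list.w = 149  [toolbar.w = list.w]
3. list.y = 104  [list.top = toolbar.bottom + 4]
4. list.h = 71  [list.h = 71]

list = (x=4, y=104, w=149, h=71)
violated soft preferences: 17, 18, 20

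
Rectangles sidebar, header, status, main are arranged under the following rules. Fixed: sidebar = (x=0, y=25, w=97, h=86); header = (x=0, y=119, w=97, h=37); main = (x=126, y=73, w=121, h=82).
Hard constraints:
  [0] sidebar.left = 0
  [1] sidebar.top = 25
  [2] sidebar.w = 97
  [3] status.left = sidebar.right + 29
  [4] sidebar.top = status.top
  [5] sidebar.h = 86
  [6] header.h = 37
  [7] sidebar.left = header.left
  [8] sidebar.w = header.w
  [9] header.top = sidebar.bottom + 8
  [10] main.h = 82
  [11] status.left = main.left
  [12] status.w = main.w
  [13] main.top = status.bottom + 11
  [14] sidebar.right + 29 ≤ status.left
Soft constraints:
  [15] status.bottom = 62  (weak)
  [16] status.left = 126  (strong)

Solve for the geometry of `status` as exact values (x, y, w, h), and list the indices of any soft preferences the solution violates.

1. status.x = 126  [status.left = sidebar.right + 29]
2. status.y = 25  [sidebar.top = status.top]
3. status.w = 121  [status.w = main.w]
4. status.h = 37  [main.top = status.bottom + 11]

status = (x=126, y=25, w=121, h=37)
violated soft preferences: none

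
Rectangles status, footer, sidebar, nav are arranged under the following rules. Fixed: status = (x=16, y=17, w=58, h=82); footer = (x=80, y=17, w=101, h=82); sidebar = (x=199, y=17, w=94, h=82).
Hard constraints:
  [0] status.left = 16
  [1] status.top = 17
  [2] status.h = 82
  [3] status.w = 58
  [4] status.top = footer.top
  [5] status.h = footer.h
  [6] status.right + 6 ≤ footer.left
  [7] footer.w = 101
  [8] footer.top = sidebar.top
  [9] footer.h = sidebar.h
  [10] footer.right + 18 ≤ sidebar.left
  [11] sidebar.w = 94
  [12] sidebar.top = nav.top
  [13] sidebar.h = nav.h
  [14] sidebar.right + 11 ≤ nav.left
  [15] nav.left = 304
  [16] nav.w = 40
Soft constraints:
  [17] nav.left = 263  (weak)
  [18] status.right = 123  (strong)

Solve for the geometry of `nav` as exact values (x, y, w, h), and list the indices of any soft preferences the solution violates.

1. nav.y = 17  [sidebar.top = nav.top]
2. nav.h = 82  [sidebar.h = nav.h]
3. nav.x = 304  [nav.left = 304]
4. nav.w = 40  [nav.w = 40]

nav = (x=304, y=17, w=40, h=82)
violated soft preferences: 17, 18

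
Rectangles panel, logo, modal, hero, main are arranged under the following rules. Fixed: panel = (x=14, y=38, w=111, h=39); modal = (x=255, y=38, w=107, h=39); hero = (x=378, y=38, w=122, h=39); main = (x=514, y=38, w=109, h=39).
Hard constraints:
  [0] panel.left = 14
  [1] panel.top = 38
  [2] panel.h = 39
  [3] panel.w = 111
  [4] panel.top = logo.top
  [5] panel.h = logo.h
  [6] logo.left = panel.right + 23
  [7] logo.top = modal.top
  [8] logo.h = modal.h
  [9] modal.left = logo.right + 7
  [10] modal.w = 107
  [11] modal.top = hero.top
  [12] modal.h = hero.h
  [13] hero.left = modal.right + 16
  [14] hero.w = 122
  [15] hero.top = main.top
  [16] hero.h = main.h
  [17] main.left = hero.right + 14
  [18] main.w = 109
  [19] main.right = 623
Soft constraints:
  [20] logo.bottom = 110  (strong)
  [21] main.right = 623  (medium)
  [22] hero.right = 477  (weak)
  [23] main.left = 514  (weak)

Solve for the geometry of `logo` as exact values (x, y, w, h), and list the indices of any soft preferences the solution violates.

logo = (x=148, y=38, w=100, h=39)
violated soft preferences: 20, 22

1. logo.y = 38  [panel.top = logo.top]
2. logo.h = 39  [panel.h = logo.h]
3. logo.x = 148  [logo.left = panel.right + 23]
4. logo.w = 100  [modal.left = logo.right + 7]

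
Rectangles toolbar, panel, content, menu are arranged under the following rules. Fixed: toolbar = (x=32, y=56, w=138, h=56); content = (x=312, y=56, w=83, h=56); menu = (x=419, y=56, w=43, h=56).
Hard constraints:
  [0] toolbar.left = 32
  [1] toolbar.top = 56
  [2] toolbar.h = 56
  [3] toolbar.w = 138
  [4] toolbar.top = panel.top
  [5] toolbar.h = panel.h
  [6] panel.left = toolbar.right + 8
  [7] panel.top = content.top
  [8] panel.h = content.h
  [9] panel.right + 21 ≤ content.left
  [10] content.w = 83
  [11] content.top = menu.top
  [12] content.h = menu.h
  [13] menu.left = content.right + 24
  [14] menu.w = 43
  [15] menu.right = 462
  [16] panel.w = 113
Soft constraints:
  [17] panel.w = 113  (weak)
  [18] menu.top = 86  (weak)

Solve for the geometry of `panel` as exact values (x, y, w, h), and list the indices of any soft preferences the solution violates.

1. panel.y = 56  [toolbar.top = panel.top]
2. panel.h = 56  [toolbar.h = panel.h]
3. panel.x = 178  [panel.left = toolbar.right + 8]
4. panel.w = 113  [panel.w = 113]

panel = (x=178, y=56, w=113, h=56)
violated soft preferences: 18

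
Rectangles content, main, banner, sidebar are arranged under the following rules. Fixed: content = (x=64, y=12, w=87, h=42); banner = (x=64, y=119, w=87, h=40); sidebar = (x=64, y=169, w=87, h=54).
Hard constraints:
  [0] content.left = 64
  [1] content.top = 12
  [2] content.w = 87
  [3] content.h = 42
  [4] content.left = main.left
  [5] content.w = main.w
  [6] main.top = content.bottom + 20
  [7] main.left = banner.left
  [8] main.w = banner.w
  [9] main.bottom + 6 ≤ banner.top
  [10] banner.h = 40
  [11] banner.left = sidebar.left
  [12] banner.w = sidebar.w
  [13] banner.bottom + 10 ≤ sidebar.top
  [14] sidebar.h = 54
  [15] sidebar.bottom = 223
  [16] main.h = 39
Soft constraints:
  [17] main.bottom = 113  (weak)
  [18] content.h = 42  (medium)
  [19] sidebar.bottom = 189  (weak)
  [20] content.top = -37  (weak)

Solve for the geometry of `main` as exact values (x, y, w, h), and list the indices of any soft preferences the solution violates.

1. main.x = 64  [content.left = main.left]
2. main.w = 87  [content.w = main.w]
3. main.y = 74  [main.top = content.bottom + 20]
4. main.h = 39  [main.h = 39]

main = (x=64, y=74, w=87, h=39)
violated soft preferences: 19, 20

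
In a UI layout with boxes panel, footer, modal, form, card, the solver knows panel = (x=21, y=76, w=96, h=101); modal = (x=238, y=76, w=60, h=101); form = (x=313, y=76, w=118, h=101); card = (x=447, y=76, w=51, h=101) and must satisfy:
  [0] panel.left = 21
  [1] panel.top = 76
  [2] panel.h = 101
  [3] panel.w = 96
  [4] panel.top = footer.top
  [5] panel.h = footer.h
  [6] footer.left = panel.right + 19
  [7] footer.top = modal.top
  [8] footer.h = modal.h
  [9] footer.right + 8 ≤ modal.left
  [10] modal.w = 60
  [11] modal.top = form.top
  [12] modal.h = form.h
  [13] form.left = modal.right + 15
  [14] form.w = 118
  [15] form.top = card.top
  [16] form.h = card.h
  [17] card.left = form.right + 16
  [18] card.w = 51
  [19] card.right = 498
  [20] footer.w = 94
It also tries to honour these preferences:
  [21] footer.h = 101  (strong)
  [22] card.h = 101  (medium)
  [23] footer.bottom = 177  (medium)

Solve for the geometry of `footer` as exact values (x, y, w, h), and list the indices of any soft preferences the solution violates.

1. footer.y = 76  [panel.top = footer.top]
2. footer.h = 101  [panel.h = footer.h]
3. footer.x = 136  [footer.left = panel.right + 19]
4. footer.w = 94  [footer.w = 94]

footer = (x=136, y=76, w=94, h=101)
violated soft preferences: none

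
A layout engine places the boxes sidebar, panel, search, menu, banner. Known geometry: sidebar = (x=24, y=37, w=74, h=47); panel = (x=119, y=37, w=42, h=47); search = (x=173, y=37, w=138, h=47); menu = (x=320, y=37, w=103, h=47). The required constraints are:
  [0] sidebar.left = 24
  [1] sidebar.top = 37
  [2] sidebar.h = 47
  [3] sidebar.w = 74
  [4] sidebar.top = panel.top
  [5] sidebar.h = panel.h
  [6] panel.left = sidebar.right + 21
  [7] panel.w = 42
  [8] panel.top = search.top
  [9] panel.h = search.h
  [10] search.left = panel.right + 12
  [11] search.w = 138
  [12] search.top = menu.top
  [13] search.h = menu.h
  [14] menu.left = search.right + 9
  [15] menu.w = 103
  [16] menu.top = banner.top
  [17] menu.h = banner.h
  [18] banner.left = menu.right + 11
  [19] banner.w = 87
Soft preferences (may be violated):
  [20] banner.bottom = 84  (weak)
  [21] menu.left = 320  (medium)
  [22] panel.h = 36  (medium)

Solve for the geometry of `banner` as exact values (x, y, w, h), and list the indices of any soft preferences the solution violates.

1. banner.y = 37  [menu.top = banner.top]
2. banner.h = 47  [menu.h = banner.h]
3. banner.x = 434  [banner.left = menu.right + 11]
4. banner.w = 87  [banner.w = 87]

banner = (x=434, y=37, w=87, h=47)
violated soft preferences: 22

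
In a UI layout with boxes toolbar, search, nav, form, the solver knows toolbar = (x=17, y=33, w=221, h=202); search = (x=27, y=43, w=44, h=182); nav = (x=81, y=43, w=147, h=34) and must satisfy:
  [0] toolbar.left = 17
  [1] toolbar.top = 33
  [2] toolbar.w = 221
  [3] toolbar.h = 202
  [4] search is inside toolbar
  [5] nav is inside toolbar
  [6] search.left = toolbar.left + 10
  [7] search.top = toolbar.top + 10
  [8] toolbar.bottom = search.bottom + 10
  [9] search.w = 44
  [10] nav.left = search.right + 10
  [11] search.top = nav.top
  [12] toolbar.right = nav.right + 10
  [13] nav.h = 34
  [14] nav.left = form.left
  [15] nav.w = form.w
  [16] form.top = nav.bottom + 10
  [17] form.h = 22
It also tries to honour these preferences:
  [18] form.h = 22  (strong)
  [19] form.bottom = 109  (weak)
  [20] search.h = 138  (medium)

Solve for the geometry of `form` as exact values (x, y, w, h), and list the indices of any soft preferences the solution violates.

form = (x=81, y=87, w=147, h=22)
violated soft preferences: 20

1. form.x = 81  [nav.left = form.left]
2. form.w = 147  [nav.w = form.w]
3. form.y = 87  [form.top = nav.bottom + 10]
4. form.h = 22  [form.h = 22]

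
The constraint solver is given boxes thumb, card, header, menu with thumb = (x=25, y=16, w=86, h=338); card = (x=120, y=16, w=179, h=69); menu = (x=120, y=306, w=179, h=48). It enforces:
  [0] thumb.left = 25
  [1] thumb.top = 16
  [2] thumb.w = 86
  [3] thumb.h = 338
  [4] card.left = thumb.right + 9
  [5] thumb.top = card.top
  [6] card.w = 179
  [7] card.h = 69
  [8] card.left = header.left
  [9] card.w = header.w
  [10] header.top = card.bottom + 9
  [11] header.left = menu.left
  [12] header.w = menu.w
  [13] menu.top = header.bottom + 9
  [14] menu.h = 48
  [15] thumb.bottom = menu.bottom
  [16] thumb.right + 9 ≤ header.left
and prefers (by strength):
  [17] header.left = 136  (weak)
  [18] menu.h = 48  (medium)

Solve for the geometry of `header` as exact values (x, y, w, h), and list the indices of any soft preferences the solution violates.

1. header.x = 120  [card.left = header.left]
2. header.w = 179  [card.w = header.w]
3. header.y = 94  [header.top = card.bottom + 9]
4. header.h = 203  [menu.top = header.bottom + 9]

header = (x=120, y=94, w=179, h=203)
violated soft preferences: 17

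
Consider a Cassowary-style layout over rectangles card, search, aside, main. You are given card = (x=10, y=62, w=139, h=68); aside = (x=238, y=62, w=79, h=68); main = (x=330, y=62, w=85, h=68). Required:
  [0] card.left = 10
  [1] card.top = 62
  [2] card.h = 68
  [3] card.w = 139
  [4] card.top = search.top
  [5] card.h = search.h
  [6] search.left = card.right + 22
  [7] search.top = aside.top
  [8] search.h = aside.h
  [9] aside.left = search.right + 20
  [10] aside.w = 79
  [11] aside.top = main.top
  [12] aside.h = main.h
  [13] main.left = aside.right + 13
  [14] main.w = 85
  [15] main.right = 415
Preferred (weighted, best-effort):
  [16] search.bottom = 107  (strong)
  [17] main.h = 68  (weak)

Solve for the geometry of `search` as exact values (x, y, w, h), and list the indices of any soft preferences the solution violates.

search = (x=171, y=62, w=47, h=68)
violated soft preferences: 16

1. search.y = 62  [card.top = search.top]
2. search.h = 68  [card.h = search.h]
3. search.x = 171  [search.left = card.right + 22]
4. search.w = 47  [aside.left = search.right + 20]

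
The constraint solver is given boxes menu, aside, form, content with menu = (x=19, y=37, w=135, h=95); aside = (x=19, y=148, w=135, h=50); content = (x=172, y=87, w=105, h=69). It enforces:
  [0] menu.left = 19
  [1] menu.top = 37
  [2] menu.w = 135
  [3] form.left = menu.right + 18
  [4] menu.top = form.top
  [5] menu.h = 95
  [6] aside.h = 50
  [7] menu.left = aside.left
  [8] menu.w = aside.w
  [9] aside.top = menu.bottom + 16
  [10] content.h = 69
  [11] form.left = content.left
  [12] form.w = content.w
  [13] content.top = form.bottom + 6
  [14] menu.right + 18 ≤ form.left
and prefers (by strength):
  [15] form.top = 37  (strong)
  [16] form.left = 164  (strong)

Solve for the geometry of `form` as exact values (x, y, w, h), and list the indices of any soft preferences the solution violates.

form = (x=172, y=37, w=105, h=44)
violated soft preferences: 16

1. form.x = 172  [form.left = menu.right + 18]
2. form.y = 37  [menu.top = form.top]
3. form.w = 105  [form.w = content.w]
4. form.h = 44  [content.top = form.bottom + 6]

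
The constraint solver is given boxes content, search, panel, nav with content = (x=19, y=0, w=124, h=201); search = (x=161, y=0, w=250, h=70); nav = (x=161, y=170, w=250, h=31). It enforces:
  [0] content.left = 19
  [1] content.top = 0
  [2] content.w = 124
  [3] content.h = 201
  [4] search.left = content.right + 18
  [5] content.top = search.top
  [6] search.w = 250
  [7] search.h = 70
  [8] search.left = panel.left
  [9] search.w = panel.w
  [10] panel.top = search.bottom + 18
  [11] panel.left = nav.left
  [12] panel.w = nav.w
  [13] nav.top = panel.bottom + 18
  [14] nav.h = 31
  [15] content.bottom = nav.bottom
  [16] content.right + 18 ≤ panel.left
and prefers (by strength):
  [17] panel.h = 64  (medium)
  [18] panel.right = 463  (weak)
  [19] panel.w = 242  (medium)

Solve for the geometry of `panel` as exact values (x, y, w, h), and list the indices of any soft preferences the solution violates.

1. panel.x = 161  [search.left = panel.left]
2. panel.w = 250  [search.w = panel.w]
3. panel.y = 88  [panel.top = search.bottom + 18]
4. panel.h = 64  [nav.top = panel.bottom + 18]

panel = (x=161, y=88, w=250, h=64)
violated soft preferences: 18, 19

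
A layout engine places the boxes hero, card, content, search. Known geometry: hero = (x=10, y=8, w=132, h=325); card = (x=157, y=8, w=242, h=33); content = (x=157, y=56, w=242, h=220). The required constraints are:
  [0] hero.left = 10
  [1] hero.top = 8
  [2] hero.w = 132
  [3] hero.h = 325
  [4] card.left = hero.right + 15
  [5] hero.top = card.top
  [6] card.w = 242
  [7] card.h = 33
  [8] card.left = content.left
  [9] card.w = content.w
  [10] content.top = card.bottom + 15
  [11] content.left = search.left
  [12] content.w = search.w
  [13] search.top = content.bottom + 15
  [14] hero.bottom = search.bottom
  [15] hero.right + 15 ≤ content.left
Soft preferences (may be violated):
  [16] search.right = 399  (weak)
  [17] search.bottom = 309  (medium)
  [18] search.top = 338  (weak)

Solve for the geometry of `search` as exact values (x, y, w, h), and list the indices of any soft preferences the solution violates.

search = (x=157, y=291, w=242, h=42)
violated soft preferences: 17, 18

1. search.x = 157  [content.left = search.left]
2. search.w = 242  [content.w = search.w]
3. search.y = 291  [search.top = content.bottom + 15]
4. search.h = 42  [hero.bottom = search.bottom]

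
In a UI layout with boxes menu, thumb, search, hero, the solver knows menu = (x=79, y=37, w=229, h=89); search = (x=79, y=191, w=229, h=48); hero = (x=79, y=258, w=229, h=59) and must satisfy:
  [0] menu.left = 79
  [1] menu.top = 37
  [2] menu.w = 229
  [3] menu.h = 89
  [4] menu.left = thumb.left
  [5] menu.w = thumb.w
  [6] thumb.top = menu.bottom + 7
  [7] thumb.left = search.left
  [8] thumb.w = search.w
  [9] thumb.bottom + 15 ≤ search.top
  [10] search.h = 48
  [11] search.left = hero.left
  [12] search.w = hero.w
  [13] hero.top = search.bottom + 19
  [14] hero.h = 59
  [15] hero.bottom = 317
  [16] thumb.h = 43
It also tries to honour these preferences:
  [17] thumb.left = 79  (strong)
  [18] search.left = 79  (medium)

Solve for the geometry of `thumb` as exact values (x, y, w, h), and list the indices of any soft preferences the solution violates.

thumb = (x=79, y=133, w=229, h=43)
violated soft preferences: none

1. thumb.x = 79  [menu.left = thumb.left]
2. thumb.w = 229  [menu.w = thumb.w]
3. thumb.y = 133  [thumb.top = menu.bottom + 7]
4. thumb.h = 43  [thumb.h = 43]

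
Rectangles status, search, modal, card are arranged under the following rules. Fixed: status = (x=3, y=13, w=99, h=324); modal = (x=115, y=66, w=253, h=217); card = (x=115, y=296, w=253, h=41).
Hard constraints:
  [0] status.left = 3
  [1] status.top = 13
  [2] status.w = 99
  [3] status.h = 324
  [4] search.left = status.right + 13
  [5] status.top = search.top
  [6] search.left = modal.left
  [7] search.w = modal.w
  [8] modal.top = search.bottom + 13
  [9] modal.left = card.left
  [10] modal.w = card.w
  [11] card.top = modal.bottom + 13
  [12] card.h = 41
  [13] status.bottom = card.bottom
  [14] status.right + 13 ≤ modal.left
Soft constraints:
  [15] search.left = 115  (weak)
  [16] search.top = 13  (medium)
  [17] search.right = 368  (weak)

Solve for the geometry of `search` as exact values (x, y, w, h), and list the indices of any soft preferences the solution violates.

1. search.x = 115  [search.left = status.right + 13]
2. search.y = 13  [status.top = search.top]
3. search.w = 253  [search.w = modal.w]
4. search.h = 40  [modal.top = search.bottom + 13]

search = (x=115, y=13, w=253, h=40)
violated soft preferences: none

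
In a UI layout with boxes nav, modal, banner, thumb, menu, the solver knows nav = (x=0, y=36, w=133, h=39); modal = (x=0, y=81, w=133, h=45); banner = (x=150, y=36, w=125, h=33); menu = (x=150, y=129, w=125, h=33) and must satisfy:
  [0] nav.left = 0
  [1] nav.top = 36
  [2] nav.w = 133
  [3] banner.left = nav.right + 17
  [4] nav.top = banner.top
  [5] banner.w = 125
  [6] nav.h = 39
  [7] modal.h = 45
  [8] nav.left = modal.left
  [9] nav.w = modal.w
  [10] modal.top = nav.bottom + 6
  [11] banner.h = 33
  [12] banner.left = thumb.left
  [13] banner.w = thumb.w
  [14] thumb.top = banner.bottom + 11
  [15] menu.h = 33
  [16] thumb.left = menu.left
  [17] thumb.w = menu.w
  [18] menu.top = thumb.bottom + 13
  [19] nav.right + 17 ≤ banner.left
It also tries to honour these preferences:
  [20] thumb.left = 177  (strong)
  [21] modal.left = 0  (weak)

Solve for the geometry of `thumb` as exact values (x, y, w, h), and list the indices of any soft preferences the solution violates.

1. thumb.x = 150  [banner.left = thumb.left]
2. thumb.w = 125  [banner.w = thumb.w]
3. thumb.y = 80  [thumb.top = banner.bottom + 11]
4. thumb.h = 36  [menu.top = thumb.bottom + 13]

thumb = (x=150, y=80, w=125, h=36)
violated soft preferences: 20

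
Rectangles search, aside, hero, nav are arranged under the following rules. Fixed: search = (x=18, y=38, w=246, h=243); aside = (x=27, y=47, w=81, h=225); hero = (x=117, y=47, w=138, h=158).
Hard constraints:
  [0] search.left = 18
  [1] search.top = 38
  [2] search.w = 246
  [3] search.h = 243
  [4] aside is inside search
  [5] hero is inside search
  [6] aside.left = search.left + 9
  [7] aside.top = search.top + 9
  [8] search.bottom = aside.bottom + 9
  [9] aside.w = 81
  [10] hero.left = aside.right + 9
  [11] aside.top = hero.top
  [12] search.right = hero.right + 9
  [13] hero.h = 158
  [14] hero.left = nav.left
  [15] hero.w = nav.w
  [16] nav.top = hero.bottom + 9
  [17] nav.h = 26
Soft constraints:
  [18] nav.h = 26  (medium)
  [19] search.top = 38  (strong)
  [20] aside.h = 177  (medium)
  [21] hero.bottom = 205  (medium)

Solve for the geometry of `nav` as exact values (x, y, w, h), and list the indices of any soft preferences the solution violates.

1. nav.x = 117  [hero.left = nav.left]
2. nav.w = 138  [hero.w = nav.w]
3. nav.y = 214  [nav.top = hero.bottom + 9]
4. nav.h = 26  [nav.h = 26]

nav = (x=117, y=214, w=138, h=26)
violated soft preferences: 20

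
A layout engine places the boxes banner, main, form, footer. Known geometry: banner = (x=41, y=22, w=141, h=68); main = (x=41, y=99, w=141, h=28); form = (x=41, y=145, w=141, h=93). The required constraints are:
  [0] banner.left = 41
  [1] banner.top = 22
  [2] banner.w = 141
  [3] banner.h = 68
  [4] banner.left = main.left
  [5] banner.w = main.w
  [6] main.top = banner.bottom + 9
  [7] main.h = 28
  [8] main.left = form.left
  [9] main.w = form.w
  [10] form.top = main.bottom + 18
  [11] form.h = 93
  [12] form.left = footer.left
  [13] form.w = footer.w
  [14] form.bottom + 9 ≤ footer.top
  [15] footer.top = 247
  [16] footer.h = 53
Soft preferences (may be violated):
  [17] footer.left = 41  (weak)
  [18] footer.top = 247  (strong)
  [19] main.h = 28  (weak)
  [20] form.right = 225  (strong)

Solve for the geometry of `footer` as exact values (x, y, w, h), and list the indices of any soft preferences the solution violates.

footer = (x=41, y=247, w=141, h=53)
violated soft preferences: 20

1. footer.x = 41  [form.left = footer.left]
2. footer.w = 141  [form.w = footer.w]
3. footer.y = 247  [footer.top = 247]
4. footer.h = 53  [footer.h = 53]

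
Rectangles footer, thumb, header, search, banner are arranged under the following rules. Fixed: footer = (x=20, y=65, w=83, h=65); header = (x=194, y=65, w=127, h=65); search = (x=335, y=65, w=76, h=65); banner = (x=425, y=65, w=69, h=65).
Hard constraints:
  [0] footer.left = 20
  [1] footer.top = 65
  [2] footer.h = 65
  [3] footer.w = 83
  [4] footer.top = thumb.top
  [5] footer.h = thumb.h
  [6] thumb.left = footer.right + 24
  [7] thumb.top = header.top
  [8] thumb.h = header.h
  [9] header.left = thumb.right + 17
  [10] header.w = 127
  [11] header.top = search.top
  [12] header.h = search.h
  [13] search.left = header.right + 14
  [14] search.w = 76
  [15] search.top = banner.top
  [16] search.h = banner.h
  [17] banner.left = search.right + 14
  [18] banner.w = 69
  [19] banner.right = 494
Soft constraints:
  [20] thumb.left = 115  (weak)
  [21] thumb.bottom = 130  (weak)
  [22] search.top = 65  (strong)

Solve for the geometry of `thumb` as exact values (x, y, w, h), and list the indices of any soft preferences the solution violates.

thumb = (x=127, y=65, w=50, h=65)
violated soft preferences: 20

1. thumb.y = 65  [footer.top = thumb.top]
2. thumb.h = 65  [footer.h = thumb.h]
3. thumb.x = 127  [thumb.left = footer.right + 24]
4. thumb.w = 50  [header.left = thumb.right + 17]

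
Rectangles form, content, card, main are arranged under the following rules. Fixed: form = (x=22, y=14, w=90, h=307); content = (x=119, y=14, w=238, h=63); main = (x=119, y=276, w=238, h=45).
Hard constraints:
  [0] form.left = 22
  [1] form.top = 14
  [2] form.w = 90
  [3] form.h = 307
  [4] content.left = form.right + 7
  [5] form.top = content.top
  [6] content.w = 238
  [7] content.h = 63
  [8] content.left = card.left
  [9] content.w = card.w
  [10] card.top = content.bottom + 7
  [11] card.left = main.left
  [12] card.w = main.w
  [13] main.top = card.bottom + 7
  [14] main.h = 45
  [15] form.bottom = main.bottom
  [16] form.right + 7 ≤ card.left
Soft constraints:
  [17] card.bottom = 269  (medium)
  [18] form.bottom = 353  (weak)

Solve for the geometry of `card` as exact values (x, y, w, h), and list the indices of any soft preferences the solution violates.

1. card.x = 119  [content.left = card.left]
2. card.w = 238  [content.w = card.w]
3. card.y = 84  [card.top = content.bottom + 7]
4. card.h = 185  [main.top = card.bottom + 7]

card = (x=119, y=84, w=238, h=185)
violated soft preferences: 18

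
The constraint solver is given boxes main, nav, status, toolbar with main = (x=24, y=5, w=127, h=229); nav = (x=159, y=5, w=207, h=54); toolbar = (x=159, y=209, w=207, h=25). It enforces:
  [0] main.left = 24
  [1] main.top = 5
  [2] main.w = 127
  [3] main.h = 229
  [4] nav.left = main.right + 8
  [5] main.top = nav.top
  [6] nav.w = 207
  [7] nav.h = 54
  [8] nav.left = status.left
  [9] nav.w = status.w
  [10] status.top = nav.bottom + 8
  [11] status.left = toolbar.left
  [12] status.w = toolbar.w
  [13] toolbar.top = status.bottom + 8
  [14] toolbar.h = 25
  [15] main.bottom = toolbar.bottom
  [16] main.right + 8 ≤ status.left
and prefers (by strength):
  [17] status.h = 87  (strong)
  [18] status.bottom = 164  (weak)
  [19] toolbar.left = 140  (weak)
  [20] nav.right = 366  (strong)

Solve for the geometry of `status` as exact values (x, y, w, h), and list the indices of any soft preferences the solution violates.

status = (x=159, y=67, w=207, h=134)
violated soft preferences: 17, 18, 19

1. status.x = 159  [nav.left = status.left]
2. status.w = 207  [nav.w = status.w]
3. status.y = 67  [status.top = nav.bottom + 8]
4. status.h = 134  [toolbar.top = status.bottom + 8]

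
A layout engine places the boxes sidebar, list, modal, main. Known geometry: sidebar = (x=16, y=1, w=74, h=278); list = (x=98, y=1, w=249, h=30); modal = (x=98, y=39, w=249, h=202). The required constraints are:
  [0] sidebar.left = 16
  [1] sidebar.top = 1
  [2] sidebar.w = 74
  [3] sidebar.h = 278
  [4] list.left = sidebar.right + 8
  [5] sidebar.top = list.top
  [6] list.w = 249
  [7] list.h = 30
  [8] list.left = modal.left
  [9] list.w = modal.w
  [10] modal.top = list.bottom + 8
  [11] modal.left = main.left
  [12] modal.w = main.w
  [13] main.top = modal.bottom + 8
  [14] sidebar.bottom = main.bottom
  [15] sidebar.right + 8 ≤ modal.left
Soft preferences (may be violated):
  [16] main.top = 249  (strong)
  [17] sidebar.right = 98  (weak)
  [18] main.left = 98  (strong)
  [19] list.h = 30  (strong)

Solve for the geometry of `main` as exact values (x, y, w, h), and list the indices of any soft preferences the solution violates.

1. main.x = 98  [modal.left = main.left]
2. main.w = 249  [modal.w = main.w]
3. main.y = 249  [main.top = modal.bottom + 8]
4. main.h = 30  [sidebar.bottom = main.bottom]

main = (x=98, y=249, w=249, h=30)
violated soft preferences: 17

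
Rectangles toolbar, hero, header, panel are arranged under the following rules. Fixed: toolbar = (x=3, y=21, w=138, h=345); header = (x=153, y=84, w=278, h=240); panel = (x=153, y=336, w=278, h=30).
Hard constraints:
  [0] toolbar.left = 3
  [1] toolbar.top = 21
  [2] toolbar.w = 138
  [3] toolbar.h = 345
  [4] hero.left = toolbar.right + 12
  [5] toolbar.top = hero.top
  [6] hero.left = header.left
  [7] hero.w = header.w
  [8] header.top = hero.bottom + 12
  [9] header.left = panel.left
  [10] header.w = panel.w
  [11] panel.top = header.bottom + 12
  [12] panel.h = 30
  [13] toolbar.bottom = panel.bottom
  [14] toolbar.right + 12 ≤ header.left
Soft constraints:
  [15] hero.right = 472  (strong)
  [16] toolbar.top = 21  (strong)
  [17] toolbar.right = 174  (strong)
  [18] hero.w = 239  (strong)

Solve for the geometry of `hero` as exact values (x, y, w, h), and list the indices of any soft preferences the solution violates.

1. hero.x = 153  [hero.left = toolbar.right + 12]
2. hero.y = 21  [toolbar.top = hero.top]
3. hero.w = 278  [hero.w = header.w]
4. hero.h = 51  [header.top = hero.bottom + 12]

hero = (x=153, y=21, w=278, h=51)
violated soft preferences: 15, 17, 18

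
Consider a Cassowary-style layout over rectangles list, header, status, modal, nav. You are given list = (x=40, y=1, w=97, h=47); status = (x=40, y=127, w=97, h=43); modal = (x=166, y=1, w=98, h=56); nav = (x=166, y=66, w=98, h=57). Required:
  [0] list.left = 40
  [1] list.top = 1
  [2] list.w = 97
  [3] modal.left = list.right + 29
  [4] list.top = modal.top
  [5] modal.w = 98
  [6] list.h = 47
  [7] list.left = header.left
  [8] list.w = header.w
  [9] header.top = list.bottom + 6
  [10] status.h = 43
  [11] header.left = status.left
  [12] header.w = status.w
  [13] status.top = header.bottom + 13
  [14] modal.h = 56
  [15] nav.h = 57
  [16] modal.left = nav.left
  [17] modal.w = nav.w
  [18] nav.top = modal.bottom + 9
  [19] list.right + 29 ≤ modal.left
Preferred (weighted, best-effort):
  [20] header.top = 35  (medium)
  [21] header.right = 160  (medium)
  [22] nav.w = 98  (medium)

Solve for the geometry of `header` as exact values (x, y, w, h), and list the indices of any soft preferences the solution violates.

1. header.x = 40  [list.left = header.left]
2. header.w = 97  [list.w = header.w]
3. header.y = 54  [header.top = list.bottom + 6]
4. header.h = 60  [status.top = header.bottom + 13]

header = (x=40, y=54, w=97, h=60)
violated soft preferences: 20, 21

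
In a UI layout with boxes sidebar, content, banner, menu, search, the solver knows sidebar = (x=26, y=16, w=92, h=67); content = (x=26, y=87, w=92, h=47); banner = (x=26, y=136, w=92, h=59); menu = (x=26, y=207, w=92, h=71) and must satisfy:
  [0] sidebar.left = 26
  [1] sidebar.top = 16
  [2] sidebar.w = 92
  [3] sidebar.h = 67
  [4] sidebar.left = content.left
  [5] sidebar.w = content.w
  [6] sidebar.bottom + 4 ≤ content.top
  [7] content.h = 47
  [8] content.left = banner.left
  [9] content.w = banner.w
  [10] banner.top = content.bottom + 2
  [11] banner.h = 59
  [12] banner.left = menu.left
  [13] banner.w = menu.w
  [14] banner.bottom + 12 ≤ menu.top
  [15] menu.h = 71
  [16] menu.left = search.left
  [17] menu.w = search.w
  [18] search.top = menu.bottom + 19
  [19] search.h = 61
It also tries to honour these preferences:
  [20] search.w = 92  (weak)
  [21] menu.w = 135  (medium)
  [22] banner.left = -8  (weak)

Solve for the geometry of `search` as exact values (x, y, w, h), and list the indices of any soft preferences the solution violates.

1. search.x = 26  [menu.left = search.left]
2. search.w = 92  [menu.w = search.w]
3. search.y = 297  [search.top = menu.bottom + 19]
4. search.h = 61  [search.h = 61]

search = (x=26, y=297, w=92, h=61)
violated soft preferences: 21, 22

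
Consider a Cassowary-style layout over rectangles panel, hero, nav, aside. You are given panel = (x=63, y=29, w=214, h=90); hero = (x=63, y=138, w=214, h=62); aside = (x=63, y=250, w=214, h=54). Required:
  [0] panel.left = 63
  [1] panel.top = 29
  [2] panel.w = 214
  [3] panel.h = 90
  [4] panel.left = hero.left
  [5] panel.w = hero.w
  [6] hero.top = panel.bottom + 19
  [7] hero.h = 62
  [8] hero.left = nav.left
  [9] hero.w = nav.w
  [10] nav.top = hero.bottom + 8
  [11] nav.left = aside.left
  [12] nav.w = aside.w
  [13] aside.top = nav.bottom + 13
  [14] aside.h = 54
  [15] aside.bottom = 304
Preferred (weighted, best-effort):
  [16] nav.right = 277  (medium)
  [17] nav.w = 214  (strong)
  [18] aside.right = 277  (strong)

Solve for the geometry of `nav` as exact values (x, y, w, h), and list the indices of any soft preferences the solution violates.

1. nav.x = 63  [hero.left = nav.left]
2. nav.w = 214  [hero.w = nav.w]
3. nav.y = 208  [nav.top = hero.bottom + 8]
4. nav.h = 29  [aside.top = nav.bottom + 13]

nav = (x=63, y=208, w=214, h=29)
violated soft preferences: none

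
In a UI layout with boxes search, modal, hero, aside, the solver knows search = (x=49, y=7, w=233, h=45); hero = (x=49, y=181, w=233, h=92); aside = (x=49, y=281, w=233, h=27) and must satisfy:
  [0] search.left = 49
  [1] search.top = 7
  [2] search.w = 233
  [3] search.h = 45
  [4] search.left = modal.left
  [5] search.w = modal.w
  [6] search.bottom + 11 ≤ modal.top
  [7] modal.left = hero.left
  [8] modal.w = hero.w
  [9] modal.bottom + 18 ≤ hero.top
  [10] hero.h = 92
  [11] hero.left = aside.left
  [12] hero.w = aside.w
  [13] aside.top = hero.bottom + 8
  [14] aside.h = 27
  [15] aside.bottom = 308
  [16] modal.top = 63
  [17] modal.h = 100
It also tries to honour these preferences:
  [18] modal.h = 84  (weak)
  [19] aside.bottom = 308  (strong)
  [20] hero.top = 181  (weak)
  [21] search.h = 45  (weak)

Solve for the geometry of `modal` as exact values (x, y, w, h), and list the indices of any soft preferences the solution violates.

1. modal.x = 49  [search.left = modal.left]
2. modal.w = 233  [search.w = modal.w]
3. modal.y = 63  [modal.top = 63]
4. modal.h = 100  [modal.h = 100]

modal = (x=49, y=63, w=233, h=100)
violated soft preferences: 18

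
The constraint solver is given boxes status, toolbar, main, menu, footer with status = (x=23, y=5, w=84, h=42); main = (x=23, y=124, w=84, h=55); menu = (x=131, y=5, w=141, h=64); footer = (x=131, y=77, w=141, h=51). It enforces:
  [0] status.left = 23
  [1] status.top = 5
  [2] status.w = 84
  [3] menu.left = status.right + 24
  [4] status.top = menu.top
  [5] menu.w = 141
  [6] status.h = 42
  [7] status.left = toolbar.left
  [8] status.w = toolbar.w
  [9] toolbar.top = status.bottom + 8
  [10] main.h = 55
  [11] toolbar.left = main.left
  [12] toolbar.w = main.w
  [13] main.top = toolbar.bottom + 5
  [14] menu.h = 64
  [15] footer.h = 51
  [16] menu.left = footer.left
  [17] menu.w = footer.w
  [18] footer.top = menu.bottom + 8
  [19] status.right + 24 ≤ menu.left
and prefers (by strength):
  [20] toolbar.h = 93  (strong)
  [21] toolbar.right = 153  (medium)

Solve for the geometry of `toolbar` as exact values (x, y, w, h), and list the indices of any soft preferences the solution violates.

1. toolbar.x = 23  [status.left = toolbar.left]
2. toolbar.w = 84  [status.w = toolbar.w]
3. toolbar.y = 55  [toolbar.top = status.bottom + 8]
4. toolbar.h = 64  [main.top = toolbar.bottom + 5]

toolbar = (x=23, y=55, w=84, h=64)
violated soft preferences: 20, 21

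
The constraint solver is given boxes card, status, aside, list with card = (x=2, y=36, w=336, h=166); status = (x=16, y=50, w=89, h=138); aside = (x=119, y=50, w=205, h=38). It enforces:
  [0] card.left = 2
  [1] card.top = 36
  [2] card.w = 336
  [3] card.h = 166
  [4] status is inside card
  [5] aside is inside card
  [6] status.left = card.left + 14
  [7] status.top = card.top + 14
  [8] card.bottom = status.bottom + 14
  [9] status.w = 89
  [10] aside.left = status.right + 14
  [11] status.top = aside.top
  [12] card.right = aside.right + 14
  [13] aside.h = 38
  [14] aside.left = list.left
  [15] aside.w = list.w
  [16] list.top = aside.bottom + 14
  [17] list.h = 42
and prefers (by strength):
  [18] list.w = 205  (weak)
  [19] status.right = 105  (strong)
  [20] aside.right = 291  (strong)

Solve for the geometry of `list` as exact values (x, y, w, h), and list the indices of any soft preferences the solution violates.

1. list.x = 119  [aside.left = list.left]
2. list.w = 205  [aside.w = list.w]
3. list.y = 102  [list.top = aside.bottom + 14]
4. list.h = 42  [list.h = 42]

list = (x=119, y=102, w=205, h=42)
violated soft preferences: 20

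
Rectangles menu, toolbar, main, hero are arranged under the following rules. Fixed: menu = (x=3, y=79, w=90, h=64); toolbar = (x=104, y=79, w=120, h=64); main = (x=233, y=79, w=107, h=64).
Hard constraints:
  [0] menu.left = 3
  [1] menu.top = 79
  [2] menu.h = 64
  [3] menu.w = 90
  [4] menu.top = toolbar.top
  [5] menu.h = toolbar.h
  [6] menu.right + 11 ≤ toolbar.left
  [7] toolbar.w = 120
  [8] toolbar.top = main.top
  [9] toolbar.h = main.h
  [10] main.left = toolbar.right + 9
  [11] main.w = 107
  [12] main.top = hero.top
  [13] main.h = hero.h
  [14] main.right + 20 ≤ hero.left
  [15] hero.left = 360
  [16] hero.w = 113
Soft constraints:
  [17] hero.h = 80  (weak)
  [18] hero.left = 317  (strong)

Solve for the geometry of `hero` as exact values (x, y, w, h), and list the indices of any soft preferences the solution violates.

1. hero.y = 79  [main.top = hero.top]
2. hero.h = 64  [main.h = hero.h]
3. hero.x = 360  [hero.left = 360]
4. hero.w = 113  [hero.w = 113]

hero = (x=360, y=79, w=113, h=64)
violated soft preferences: 17, 18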